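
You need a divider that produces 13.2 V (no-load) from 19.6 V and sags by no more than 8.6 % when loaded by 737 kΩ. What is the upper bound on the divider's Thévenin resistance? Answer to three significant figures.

R_th ≤ 69.3 kΩ

Loading drop = R_th/(R_th + R_L) ≤ 0.0860, so R_th ≤ R_L · ε/(1−ε) = 737 kΩ × 0.0860/0.9140 = 69.3 kΩ.
(Any R1, R2 with R2/(R1+R2) = 0.673 and R1‖R2 ≤ 69.3 kΩ will meet the spec.)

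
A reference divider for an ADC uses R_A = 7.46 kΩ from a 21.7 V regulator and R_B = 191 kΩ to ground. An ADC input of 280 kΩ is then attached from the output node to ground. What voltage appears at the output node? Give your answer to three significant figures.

The load sits in parallel with R_B: R_B‖R_L = (191 × 280) / (191 + 280) = 113.5 kΩ.
V_out = 21.7 × 113.5 / (7.46 + 113.5) = 21.7 × 113.5/121.0 = 20.4 V.
(Unloaded it would have been 20.9 V.)

V_out ≈ 20.4 V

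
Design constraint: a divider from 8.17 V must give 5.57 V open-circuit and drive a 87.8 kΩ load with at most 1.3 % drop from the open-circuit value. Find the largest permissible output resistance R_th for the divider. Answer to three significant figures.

R_th ≤ 1.16 kΩ

Loading drop = R_th/(R_th + R_L) ≤ 0.0130, so R_th ≤ R_L · ε/(1−ε) = 87.8 kΩ × 0.0130/0.9870 = 1.16 kΩ.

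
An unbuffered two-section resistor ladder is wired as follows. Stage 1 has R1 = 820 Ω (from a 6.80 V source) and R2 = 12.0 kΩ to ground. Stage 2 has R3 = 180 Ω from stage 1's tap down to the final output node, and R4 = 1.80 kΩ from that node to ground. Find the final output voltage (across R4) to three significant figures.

Stage 2 presents R3+R4 = 1980 Ω as a load on stage 1's tap.
Stage 1's lower leg becomes R2‖(R3+R4) = 1700 Ω, so V_mid = 6.80 × 1700/2520 = 4.587 V.
Stage 2 is itself unloaded: V_out = V_mid × R4/(R3+R4) = 4.587 × 1800/1980 = 4.17 V.

V_out ≈ 4.17 V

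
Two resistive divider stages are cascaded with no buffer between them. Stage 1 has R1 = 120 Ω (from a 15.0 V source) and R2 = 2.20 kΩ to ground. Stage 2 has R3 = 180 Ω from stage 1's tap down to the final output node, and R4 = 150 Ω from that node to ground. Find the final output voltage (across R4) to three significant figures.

V_out ≈ 4.81 V

Stage 2 presents R3+R4 = 330.0 Ω as a load on stage 1's tap.
Stage 1's lower leg becomes R2‖(R3+R4) = 287.0 Ω, so V_mid = 15.0 × 287.0/407.0 = 10.58 V.
Stage 2 is itself unloaded: V_out = V_mid × R4/(R3+R4) = 10.58 × 150/330.0 = 4.81 V.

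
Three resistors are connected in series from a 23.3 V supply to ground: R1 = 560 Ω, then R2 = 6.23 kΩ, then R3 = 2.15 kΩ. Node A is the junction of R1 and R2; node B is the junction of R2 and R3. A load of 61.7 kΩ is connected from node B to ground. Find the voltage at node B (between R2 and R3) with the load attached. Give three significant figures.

At node B, R3 is in parallel with the load: R3‖R_L = 2078 Ω.
Below node A the resistance is R2 + (R3‖R_L) = 8308 Ω, so V_A = 23.3 × 8308/8868 = 21.83 V.
Then V_B = V_A × (R3‖R_L)/(R2 + R3‖R_L) = 21.83 × 2078/8308 = 5.46 V.

V ≈ 5.46 V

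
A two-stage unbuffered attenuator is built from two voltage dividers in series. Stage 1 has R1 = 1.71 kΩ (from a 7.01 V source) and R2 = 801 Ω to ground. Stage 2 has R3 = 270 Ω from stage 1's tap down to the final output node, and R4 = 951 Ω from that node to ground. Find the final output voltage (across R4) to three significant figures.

V_out ≈ 1.20 V

Stage 2 presents R3+R4 = 1221 Ω as a load on stage 1's tap.
Stage 1's lower leg becomes R2‖(R3+R4) = 483.7 Ω, so V_mid = 7.01 × 483.7/2194 = 1.546 V.
Stage 2 is itself unloaded: V_out = V_mid × R4/(R3+R4) = 1.546 × 951/1221 = 1.20 V.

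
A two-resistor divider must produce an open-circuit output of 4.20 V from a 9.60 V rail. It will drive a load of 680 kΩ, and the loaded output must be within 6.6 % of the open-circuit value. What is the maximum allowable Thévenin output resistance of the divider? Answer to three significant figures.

R_th ≤ 48.1 kΩ

Loading drop = R_th/(R_th + R_L) ≤ 0.0660, so R_th ≤ R_L · ε/(1−ε) = 680 kΩ × 0.0660/0.9340 = 48.1 kΩ.
(Any R1, R2 with R2/(R1+R2) = 0.438 and R1‖R2 ≤ 48.1 kΩ will meet the spec.)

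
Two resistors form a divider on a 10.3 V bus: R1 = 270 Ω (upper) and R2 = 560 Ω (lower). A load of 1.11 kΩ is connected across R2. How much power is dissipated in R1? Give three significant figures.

P ≈ 69.5 mW

Total resistance from the source is R1 + (R2‖R_L) = 642.2 Ω, so I = 10.3/642.2 Ω = 16.04 mA.
P = I²·R1 = (16.04 mA)² × 270 Ω = 69.5 mW.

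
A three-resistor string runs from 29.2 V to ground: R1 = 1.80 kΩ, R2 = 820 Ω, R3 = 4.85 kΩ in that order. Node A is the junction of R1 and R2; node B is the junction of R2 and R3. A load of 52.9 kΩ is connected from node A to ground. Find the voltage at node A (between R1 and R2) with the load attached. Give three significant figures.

V ≈ 21.6 V

Below node A the series string R2+R3 = 5670 Ω sits in parallel with the 52900 Ω load: 5121 Ω.
V_A = 29.2 × 5121/(1800 + 5121) = 21.6 V.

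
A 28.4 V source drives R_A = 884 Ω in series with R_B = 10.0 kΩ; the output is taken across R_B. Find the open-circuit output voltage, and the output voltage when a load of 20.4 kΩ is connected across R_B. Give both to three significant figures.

Open-circuit: V = 28.4 × 10000/(884 + 10000) = 26.1 V.
With the load, R_B becomes R_B‖R_L = 6711 Ω, so V = 28.4 × 6711/7595 = 25.1 V.

Unloaded: 26.1 V; loaded: 25.1 V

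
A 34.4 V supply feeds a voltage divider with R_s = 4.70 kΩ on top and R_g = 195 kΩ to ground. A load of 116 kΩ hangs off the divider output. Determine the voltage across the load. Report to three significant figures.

The load sits in parallel with R_g: R_g‖R_L = (195 × 116) / (195 + 116) = 72.73 kΩ.
V_out = 34.4 × 72.73 / (4.70 + 72.73) = 34.4 × 72.73/77.43 = 32.3 V.

V_out ≈ 32.3 V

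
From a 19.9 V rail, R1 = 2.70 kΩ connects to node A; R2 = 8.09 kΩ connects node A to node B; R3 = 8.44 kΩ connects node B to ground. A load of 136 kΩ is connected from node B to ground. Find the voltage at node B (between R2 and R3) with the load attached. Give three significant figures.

At node B, R3 is in parallel with the load: R3‖R_L = 7.947 kΩ.
Below node A the resistance is R2 + (R3‖R_L) = 16.04 kΩ, so V_A = 19.9 × 16.04/18.74 = 17.03 V.
Then V_B = V_A × (R3‖R_L)/(R2 + R3‖R_L) = 17.03 × 7.947/16.04 = 8.44 V.

V ≈ 8.44 V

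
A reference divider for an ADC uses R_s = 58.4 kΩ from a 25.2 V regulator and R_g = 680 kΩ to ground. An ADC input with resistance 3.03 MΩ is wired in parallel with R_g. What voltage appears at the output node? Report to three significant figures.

The load sits in parallel with R_g: R_g‖R_L = (680 × 3030) / (680 + 3030) = 555.4 kΩ.
V_out = 25.2 × 555.4 / (58.4 + 555.4) = 25.2 × 555.4/613.8 = 22.8 V.

V_out ≈ 22.8 V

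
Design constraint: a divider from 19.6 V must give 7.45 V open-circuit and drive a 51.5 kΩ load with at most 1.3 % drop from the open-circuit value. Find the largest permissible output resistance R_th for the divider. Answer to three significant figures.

R_th ≤ 678 Ω

Loading drop = R_th/(R_th + R_L) ≤ 0.0130, so R_th ≤ R_L · ε/(1−ε) = 51.5 kΩ × 0.0130/0.9870 = 678 Ω.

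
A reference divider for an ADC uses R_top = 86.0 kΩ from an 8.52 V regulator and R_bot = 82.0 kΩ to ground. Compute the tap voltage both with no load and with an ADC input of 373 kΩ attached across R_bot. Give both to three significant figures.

Unloaded: 4.16 V; loaded: 3.74 V

Open-circuit: V = 8.52 × 82.0/(86.0 + 82.0) = 4.16 V.
With the load, R_bot becomes R_bot‖R_L = 67.22 kΩ, so V = 8.52 × 67.22/153.2 = 3.74 V.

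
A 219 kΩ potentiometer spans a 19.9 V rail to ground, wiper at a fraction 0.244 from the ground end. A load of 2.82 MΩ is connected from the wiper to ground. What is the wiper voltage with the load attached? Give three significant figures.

V ≈ 4.79 V

The wiper splits the pot into (1−α)R = 165.6 kΩ above and αR = 53.44 kΩ below.
Lower section ‖ load = 52.44 kΩ.
V_wiper = 19.9 × 52.44/(165.6 + 52.44) = 4.79 V.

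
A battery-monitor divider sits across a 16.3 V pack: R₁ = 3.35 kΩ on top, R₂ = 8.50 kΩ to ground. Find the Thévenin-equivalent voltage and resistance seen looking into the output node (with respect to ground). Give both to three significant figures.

V_th is the open-circuit tap voltage: 16.3 × 8.50/(3.35 + 8.50) = 11.7 V.
With the supply zeroed, R₁ and R₂ appear in parallel from the tap: R_th = R₁‖R₂ = (3.35 × 8.50)/11.85 = 2.40 kΩ.

V_th = 11.7 V, R_th = 2.40 kΩ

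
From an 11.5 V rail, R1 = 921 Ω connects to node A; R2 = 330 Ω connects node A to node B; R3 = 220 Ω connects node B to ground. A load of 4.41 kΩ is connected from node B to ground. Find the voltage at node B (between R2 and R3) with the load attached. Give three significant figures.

V ≈ 1.65 V

At node B, R3 is in parallel with the load: R3‖R_L = 209.5 Ω.
Below node A the resistance is R2 + (R3‖R_L) = 539.5 Ω, so V_A = 11.5 × 539.5/1461 = 4.248 V.
Then V_B = V_A × (R3‖R_L)/(R2 + R3‖R_L) = 4.248 × 209.5/539.5 = 1.65 V.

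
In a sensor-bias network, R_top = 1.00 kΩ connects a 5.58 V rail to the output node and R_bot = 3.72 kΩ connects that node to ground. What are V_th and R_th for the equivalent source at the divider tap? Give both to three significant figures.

V_th is the open-circuit tap voltage: 5.58 × 3.72/(1.00 + 3.72) = 4.40 V.
With the supply zeroed, R_top and R_bot appear in parallel from the tap: R_th = R_top‖R_bot = (1.00 × 3.72)/4.720 = 788 Ω.

V_th = 4.40 V, R_th = 788 Ω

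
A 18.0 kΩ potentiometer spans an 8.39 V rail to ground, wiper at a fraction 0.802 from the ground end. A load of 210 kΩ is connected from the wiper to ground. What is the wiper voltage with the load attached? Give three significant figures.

The wiper splits the pot into (1−α)R = 3.564 kΩ above and αR = 14.44 kΩ below.
Lower section ‖ load = 13.51 kΩ.
V_wiper = 8.39 × 13.51/(3.564 + 13.51) = 6.64 V.

V ≈ 6.64 V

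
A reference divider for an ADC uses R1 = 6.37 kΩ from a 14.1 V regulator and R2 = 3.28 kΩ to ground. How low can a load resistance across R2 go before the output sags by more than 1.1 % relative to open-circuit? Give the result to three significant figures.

Output resistance R_th = R1‖R2 = (6.37 × 3.28)/9.650 = 2.165 kΩ.
The fractional drop is R_th/(R_th + R_L); requiring this ≤ 0.0110 gives R_L ≥ R_th(1/0.0110 − 1) = 2.165 × 89.91 = 195 kΩ.

R_L(min) ≈ 195 kΩ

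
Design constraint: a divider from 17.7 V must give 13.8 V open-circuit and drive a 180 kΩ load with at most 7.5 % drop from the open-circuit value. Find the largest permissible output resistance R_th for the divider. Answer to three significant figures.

Loading drop = R_th/(R_th + R_L) ≤ 0.0750, so R_th ≤ R_L · ε/(1−ε) = 180 kΩ × 0.0750/0.9250 = 14.6 kΩ.

R_th ≤ 14.6 kΩ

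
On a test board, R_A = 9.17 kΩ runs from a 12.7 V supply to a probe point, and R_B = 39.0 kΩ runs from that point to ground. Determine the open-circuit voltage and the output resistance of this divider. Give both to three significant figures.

V_th = 10.3 V, R_th = 7.42 kΩ

V_th is the open-circuit tap voltage: 12.7 × 39.0/(9.17 + 39.0) = 10.3 V.
With the supply zeroed, R_A and R_B appear in parallel from the tap: R_th = R_A‖R_B = (9.17 × 39.0)/48.17 = 7.42 kΩ.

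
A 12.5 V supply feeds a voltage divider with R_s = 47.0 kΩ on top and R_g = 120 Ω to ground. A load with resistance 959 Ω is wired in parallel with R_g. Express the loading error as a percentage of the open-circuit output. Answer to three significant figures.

11.1 %

The divider's output (Thévenin) resistance is R_s‖R_g = 119.7 Ω.
Fractional drop under load = R_th/(R_th + R_L) = 119.7 / (119.7 + 959) = 0.1110.
So the output falls by 11.1 %.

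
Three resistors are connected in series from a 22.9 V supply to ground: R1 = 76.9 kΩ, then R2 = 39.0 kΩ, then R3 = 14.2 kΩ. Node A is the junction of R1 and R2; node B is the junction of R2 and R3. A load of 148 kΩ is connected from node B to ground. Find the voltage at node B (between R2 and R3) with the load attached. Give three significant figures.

V ≈ 2.30 V

At node B, R3 is in parallel with the load: R3‖R_L = 12.96 kΩ.
Below node A the resistance is R2 + (R3‖R_L) = 51.96 kΩ, so V_A = 22.9 × 51.96/128.9 = 9.234 V.
Then V_B = V_A × (R3‖R_L)/(R2 + R3‖R_L) = 9.234 × 12.96/51.96 = 2.30 V.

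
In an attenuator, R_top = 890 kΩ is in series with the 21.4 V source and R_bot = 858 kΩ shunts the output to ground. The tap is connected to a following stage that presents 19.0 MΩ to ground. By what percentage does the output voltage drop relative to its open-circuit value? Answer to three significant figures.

The divider's output (Thévenin) resistance is R_top‖R_bot = 436.9 kΩ.
Fractional drop under load = R_th/(R_th + R_L) = 436.9 / (436.9 + 19000) = 0.02248.
So the output falls by 2.25 %.

2.25 %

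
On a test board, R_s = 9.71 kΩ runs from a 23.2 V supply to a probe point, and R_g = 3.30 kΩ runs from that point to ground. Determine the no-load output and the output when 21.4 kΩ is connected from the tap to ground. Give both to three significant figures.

Unloaded: 5.88 V; loaded: 5.28 V

Open-circuit: V = 23.2 × 3.30/(9.71 + 3.30) = 5.88 V.
With the load, R_g becomes R_g‖R_L = 2.859 kΩ, so V = 23.2 × 2.859/12.57 = 5.28 V.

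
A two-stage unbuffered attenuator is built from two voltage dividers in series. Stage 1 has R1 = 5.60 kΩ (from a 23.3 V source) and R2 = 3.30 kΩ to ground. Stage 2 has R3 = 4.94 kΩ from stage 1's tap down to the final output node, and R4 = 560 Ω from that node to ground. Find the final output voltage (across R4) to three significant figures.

V_out ≈ 0.639 V

Stage 2 presents R3+R4 = 5500 Ω as a load on stage 1's tap.
Stage 1's lower leg becomes R2‖(R3+R4) = 2062 Ω, so V_mid = 23.3 × 2062/7662 = 6.272 V.
Stage 2 is itself unloaded: V_out = V_mid × R4/(R3+R4) = 6.272 × 560/5500 = 0.639 V.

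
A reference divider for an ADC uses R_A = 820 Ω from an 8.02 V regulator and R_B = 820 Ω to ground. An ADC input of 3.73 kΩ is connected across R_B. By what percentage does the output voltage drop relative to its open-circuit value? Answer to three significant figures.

9.90 %

Unloaded V = 8.02 × 820/1640 = 4.0100 V.
Loaded: R_B‖R_L = 672.2 Ω, giving V = 8.02 × 672.2/1492 = 3.6129 V.
Drop = (4.0100 − 3.6129) / 4.0100 = 9.90 %.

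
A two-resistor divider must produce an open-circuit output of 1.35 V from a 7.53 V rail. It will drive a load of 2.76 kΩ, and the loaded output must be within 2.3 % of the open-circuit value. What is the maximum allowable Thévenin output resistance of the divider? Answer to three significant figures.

Loading drop = R_th/(R_th + R_L) ≤ 0.0230, so R_th ≤ R_L · ε/(1−ε) = 2.76 kΩ × 0.0230/0.9770 = 65.0 Ω.
(Any R1, R2 with R2/(R1+R2) = 0.179 and R1‖R2 ≤ 65.0 Ω will meet the spec.)

R_th ≤ 65.0 Ω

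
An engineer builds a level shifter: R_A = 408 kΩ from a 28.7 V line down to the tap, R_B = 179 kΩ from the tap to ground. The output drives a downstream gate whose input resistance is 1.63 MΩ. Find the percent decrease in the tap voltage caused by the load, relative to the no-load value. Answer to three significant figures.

The divider's output (Thévenin) resistance is R_A‖R_B = 124.4 kΩ.
Fractional drop under load = R_th/(R_th + R_L) = 124.4 / (124.4 + 1630) = 0.07092.
So the output falls by 7.09 %.

7.09 %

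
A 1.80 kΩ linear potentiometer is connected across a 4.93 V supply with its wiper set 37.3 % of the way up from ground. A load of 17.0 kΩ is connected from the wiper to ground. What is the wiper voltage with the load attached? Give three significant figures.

V ≈ 1.79 V

The wiper splits the pot into (1−α)R = 1129 Ω above and αR = 671.4 Ω below.
Lower section ‖ load = 645.9 Ω.
V_wiper = 4.93 × 645.9/(1129 + 645.9) = 1.79 V.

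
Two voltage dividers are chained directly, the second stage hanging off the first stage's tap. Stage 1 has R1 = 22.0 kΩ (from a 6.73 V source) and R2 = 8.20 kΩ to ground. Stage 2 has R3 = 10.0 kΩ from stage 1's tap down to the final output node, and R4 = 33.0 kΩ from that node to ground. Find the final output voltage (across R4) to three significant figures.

Stage 2 presents R3+R4 = 43.00 kΩ as a load on stage 1's tap.
Stage 1's lower leg becomes R2‖(R3+R4) = 6.887 kΩ, so V_mid = 6.73 × 6.887/28.89 = 1.604 V.
Stage 2 is itself unloaded: V_out = V_mid × R4/(R3+R4) = 1.604 × 33.0/43.00 = 1.23 V.

V_out ≈ 1.23 V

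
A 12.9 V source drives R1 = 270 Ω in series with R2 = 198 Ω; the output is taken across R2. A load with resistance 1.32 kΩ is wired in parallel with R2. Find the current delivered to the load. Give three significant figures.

R2‖R_L = 172.2 Ω; V_out = 12.9 × 172.2/442.2 = 5.023 V.
I_L = V_out / R_L = 5.023 / 1.32 kΩ = 3.81 mA.

I_L ≈ 3.81 mA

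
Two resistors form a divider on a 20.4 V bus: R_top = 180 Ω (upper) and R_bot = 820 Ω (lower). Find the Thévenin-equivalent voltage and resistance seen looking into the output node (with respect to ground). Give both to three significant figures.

V_th is the open-circuit tap voltage: 20.4 × 820/(180 + 820) = 16.7 V.
With the supply zeroed, R_top and R_bot appear in parallel from the tap: R_th = R_top‖R_bot = (180 × 820)/1000 = 148 Ω.

V_th = 16.7 V, R_th = 148 Ω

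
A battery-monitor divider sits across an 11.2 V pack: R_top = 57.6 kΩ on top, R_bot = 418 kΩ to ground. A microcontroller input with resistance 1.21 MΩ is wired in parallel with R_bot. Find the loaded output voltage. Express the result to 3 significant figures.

The load sits in parallel with R_bot: R_bot‖R_L = (418 × 1210) / (418 + 1210) = 310.7 kΩ.
V_out = 11.2 × 310.7 / (57.6 + 310.7) = 11.2 × 310.7/368.3 = 9.45 V.

V_out ≈ 9.45 V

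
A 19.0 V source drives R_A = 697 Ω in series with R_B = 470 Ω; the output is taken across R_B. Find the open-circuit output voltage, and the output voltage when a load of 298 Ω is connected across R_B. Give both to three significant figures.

Unloaded: 7.65 V; loaded: 3.94 V

Open-circuit: V = 19.0 × 470/(697 + 470) = 7.65 V.
With the load, R_B becomes R_B‖R_L = 182.4 Ω, so V = 19.0 × 182.4/879.4 = 3.94 V.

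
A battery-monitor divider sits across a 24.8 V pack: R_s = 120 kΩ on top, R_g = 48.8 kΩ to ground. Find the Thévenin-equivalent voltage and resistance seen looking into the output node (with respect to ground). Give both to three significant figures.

V_th is the open-circuit tap voltage: 24.8 × 48.8/(120 + 48.8) = 7.17 V.
With the supply zeroed, R_s and R_g appear in parallel from the tap: R_th = R_s‖R_g = (120 × 48.8)/168.8 = 34.7 kΩ.

V_th = 7.17 V, R_th = 34.7 kΩ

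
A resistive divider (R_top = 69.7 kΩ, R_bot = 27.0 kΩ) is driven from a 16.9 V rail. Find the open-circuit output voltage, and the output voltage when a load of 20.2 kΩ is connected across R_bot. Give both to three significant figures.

Unloaded: 4.72 V; loaded: 2.40 V

Open-circuit: V = 16.9 × 27.0/(69.7 + 27.0) = 4.72 V.
With the load, R_bot becomes R_bot‖R_L = 11.56 kΩ, so V = 16.9 × 11.56/81.26 = 2.40 V.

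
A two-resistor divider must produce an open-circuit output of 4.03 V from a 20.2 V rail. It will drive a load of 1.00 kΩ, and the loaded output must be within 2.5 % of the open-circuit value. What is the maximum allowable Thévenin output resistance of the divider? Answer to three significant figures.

Loading drop = R_th/(R_th + R_L) ≤ 0.0250, so R_th ≤ R_L · ε/(1−ε) = 1.00 kΩ × 0.0250/0.9750 = 25.6 Ω.

R_th ≤ 25.6 Ω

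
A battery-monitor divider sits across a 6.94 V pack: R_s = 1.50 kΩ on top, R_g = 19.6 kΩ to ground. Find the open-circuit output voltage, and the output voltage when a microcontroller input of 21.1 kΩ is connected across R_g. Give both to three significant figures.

Open-circuit: V = 6.94 × 19.6/(1.50 + 19.6) = 6.45 V.
With the load, R_g becomes R_g‖R_L = 10.16 kΩ, so V = 6.94 × 10.16/11.66 = 6.05 V.

Unloaded: 6.45 V; loaded: 6.05 V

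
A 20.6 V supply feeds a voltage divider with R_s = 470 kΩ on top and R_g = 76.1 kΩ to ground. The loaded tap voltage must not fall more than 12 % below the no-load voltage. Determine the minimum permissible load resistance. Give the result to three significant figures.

R_L(min) ≈ 480 kΩ

Output resistance R_th = R_s‖R_g = (470 × 76.1)/546.1 = 65.50 kΩ.
The fractional drop is R_th/(R_th + R_L); requiring this ≤ 0.120 gives R_L ≥ R_th(1/0.120 − 1) = 65.50 × 7.333 = 480 kΩ.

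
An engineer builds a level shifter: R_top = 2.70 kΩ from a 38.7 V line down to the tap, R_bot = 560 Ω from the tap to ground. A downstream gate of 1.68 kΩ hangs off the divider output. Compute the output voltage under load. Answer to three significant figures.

V_out ≈ 5.21 V

The load sits in parallel with R_bot: R_bot‖R_L = (560 × 1680) / (560 + 1680) = 420.0 Ω.
V_out = 38.7 × 420.0 / (2700 + 420.0) = 38.7 × 420.0/3120 = 5.21 V.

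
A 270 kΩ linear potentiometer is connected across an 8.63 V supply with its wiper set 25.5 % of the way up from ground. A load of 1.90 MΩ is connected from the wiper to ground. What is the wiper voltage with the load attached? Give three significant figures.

V ≈ 2.14 V

The wiper splits the pot into (1−α)R = 201.2 kΩ above and αR = 68.85 kΩ below.
Lower section ‖ load = 66.44 kΩ.
V_wiper = 8.63 × 66.44/(201.2 + 66.44) = 2.14 V.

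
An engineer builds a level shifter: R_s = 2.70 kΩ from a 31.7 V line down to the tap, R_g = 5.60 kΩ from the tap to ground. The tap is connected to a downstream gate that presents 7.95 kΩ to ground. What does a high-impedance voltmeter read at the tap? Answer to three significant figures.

V_out ≈ 17.4 V

The load sits in parallel with R_g: R_g‖R_L = (5.60 × 7.95) / (5.60 + 7.95) = 3.286 kΩ.
V_out = 31.7 × 3.286 / (2.70 + 3.286) = 31.7 × 3.286/5.986 = 17.4 V.
(Unloaded it would have been 21.4 V.)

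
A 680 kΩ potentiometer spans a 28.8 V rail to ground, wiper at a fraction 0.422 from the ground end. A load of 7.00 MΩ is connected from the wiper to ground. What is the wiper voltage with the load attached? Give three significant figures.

V ≈ 11.9 V

The wiper splits the pot into (1−α)R = 393.0 kΩ above and αR = 287.0 kΩ below.
Lower section ‖ load = 275.7 kΩ.
V_wiper = 28.8 × 275.7/(393.0 + 275.7) = 11.9 V.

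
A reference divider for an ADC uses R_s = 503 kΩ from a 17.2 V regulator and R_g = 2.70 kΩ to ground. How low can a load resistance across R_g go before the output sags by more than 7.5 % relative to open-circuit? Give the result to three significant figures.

R_L(min) ≈ 33.1 kΩ

Output resistance R_th = R_s‖R_g = (503 × 2.70)/505.7 = 2.686 kΩ.
The fractional drop is R_th/(R_th + R_L); requiring this ≤ 0.0750 gives R_L ≥ R_th(1/0.0750 − 1) = 2.686 × 12.33 = 33.1 kΩ.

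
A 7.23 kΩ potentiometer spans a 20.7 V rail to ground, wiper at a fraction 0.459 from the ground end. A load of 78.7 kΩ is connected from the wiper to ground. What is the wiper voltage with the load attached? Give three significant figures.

V ≈ 9.29 V

The wiper splits the pot into (1−α)R = 3.911 kΩ above and αR = 3.319 kΩ below.
Lower section ‖ load = 3.184 kΩ.
V_wiper = 20.7 × 3.184/(3.911 + 3.184) = 9.29 V.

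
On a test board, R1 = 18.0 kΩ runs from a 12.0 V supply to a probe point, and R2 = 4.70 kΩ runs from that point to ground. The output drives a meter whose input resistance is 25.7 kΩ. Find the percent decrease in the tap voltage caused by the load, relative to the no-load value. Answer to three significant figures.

12.7 %

Unloaded V = 12.0 × 4.70/22.70 = 2.4846 V.
Loaded: R2‖R_L = 3.973 kΩ, giving V = 12.0 × 3.973/21.97 = 2.1699 V.
Drop = (2.4846 − 2.1699) / 2.4846 = 12.7 %.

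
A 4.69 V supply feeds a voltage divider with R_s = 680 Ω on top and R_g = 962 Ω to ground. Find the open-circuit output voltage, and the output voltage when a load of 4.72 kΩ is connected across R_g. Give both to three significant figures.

Open-circuit: V = 4.69 × 962/(680 + 962) = 2.75 V.
With the load, R_g becomes R_g‖R_L = 799.1 Ω, so V = 4.69 × 799.1/1479 = 2.53 V.

Unloaded: 2.75 V; loaded: 2.53 V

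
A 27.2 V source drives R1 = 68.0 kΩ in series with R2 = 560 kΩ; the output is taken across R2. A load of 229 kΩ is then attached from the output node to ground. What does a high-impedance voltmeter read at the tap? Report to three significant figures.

The load sits in parallel with R2: R2‖R_L = (560 × 229) / (560 + 229) = 162.5 kΩ.
V_out = 27.2 × 162.5 / (68.0 + 162.5) = 27.2 × 162.5/230.5 = 19.2 V.

V_out ≈ 19.2 V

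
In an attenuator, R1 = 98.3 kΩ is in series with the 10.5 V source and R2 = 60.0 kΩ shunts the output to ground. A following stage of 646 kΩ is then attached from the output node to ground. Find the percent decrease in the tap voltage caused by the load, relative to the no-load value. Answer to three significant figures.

The divider's output (Thévenin) resistance is R1‖R2 = 37.26 kΩ.
Fractional drop under load = R_th/(R_th + R_L) = 37.26 / (37.26 + 646) = 0.05453.
So the output falls by 5.45 %.

5.45 %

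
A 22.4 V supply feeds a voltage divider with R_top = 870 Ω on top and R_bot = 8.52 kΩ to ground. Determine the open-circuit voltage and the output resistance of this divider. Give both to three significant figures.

V_th = 20.3 V, R_th = 789 Ω

V_th is the open-circuit tap voltage: 22.4 × 8520/(870 + 8520) = 20.3 V.
With the supply zeroed, R_top and R_bot appear in parallel from the tap: R_th = R_top‖R_bot = (870 × 8520)/9390 = 789 Ω.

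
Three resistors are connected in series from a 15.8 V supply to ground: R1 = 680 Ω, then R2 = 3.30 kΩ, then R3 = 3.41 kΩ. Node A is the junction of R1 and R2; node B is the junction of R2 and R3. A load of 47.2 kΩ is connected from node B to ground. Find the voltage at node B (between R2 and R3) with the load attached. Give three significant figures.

V ≈ 7.02 V

At node B, R3 is in parallel with the load: R3‖R_L = 3180 Ω.
Below node A the resistance is R2 + (R3‖R_L) = 6480 Ω, so V_A = 15.8 × 6480/7160 = 14.30 V.
Then V_B = V_A × (R3‖R_L)/(R2 + R3‖R_L) = 14.30 × 3180/6480 = 7.02 V.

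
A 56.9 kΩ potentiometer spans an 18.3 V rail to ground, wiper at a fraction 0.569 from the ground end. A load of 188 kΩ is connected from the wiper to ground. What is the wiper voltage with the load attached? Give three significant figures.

V ≈ 9.69 V

The wiper splits the pot into (1−α)R = 24.52 kΩ above and αR = 32.38 kΩ below.
Lower section ‖ load = 27.62 kΩ.
V_wiper = 18.3 × 27.62/(24.52 + 27.62) = 9.69 V.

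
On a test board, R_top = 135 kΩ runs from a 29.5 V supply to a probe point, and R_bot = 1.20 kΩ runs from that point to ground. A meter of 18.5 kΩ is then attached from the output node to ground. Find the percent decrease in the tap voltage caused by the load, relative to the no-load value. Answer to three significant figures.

The divider's output (Thévenin) resistance is R_top‖R_bot = 1.189 kΩ.
Fractional drop under load = R_th/(R_th + R_L) = 1.189 / (1.189 + 18.5) = 0.06041.
So the output falls by 6.04 %.

6.04 %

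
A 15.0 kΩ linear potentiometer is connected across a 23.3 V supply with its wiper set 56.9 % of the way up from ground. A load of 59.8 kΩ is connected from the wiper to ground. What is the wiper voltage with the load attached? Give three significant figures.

The wiper splits the pot into (1−α)R = 6.465 kΩ above and αR = 8.535 kΩ below.
Lower section ‖ load = 7.469 kΩ.
V_wiper = 23.3 × 7.469/(6.465 + 7.469) = 12.5 V.

V ≈ 12.5 V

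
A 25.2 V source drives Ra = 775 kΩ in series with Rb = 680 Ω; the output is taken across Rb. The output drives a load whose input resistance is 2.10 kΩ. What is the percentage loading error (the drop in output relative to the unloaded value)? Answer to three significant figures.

The divider's output (Thévenin) resistance is Ra‖Rb = 679.4 Ω.
Fractional drop under load = R_th/(R_th + R_L) = 679.4 / (679.4 + 2100) = 0.2444.
So the output falls by 24.4 %.

24.4 %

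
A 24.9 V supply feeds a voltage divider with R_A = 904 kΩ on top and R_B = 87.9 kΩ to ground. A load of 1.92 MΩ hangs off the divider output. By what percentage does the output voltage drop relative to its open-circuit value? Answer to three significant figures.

The divider's output (Thévenin) resistance is R_A‖R_B = 80.11 kΩ.
Fractional drop under load = R_th/(R_th + R_L) = 80.11 / (80.11 + 1920) = 0.04005.
So the output falls by 4.01 %.

4.01 %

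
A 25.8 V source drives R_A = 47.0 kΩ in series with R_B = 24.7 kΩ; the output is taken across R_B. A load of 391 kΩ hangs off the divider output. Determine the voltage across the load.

The load sits in parallel with R_B: R_B‖R_L = (24.7 × 391) / (24.7 + 391) = 23.23 kΩ.
V_out = 25.8 × 23.23 / (47.0 + 23.23) = 25.8 × 23.23/70.23 = 8.53 V.

V_out ≈ 8.53 V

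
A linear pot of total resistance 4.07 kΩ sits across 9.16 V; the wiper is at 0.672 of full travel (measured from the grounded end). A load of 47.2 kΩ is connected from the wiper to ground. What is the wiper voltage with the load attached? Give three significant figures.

V ≈ 6.04 V

The wiper splits the pot into (1−α)R = 1.335 kΩ above and αR = 2.735 kΩ below.
Lower section ‖ load = 2.585 kΩ.
V_wiper = 9.16 × 2.585/(1.335 + 2.585) = 6.04 V.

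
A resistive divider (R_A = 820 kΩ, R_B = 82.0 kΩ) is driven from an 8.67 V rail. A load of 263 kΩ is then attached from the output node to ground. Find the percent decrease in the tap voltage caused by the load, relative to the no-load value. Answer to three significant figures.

Unloaded V = 8.67 × 82.0/902.0 = 0.7882 V.
Loaded: R_B‖R_L = 62.51 kΩ, giving V = 8.67 × 62.51/882.5 = 0.6141 V.
Drop = (0.7882 − 0.6141) / 0.7882 = 22.1 %.

22.1 %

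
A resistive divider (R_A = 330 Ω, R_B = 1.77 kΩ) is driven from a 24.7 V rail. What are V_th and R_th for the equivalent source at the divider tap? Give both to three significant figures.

V_th is the open-circuit tap voltage: 24.7 × 1770/(330 + 1770) = 20.8 V.
With the supply zeroed, R_A and R_B appear in parallel from the tap: R_th = R_A‖R_B = (330 × 1770)/2100 = 278 Ω.

V_th = 20.8 V, R_th = 278 Ω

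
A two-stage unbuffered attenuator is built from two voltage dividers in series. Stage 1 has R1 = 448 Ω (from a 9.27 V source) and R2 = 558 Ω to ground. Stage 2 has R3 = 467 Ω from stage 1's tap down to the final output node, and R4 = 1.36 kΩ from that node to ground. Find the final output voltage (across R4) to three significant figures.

Stage 2 presents R3+R4 = 1827 Ω as a load on stage 1's tap.
Stage 1's lower leg becomes R2‖(R3+R4) = 427.4 Ω, so V_mid = 9.27 × 427.4/875.4 = 4.526 V.
Stage 2 is itself unloaded: V_out = V_mid × R4/(R3+R4) = 4.526 × 1360/1827 = 3.37 V.

V_out ≈ 3.37 V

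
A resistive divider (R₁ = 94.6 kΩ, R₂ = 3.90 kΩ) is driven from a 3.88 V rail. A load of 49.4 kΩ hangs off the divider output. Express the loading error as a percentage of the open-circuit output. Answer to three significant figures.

The divider's output (Thévenin) resistance is R₁‖R₂ = 3.746 kΩ.
Fractional drop under load = R_th/(R_th + R_L) = 3.746 / (3.746 + 49.4) = 0.07048.
So the output falls by 7.05 %.

7.05 %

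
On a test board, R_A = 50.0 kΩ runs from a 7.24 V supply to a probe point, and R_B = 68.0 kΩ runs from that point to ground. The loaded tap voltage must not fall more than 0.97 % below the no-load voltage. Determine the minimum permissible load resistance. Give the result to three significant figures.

Output resistance R_th = R_A‖R_B = (50.0 × 68.0)/118.0 = 28.81 kΩ.
The fractional drop is R_th/(R_th + R_L); requiring this ≤ 0.00970 gives R_L ≥ R_th(1/0.00970 − 1) = 28.81 × 102.1 = 2.94 MΩ.

R_L(min) ≈ 2.94 MΩ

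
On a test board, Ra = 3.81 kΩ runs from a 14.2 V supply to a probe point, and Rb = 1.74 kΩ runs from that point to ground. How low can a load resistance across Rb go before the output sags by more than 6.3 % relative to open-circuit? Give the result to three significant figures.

R_L(min) ≈ 17.8 kΩ

Output resistance R_th = Ra‖Rb = (3.81 × 1.74)/5.550 = 1.194 kΩ.
The fractional drop is R_th/(R_th + R_L); requiring this ≤ 0.0630 gives R_L ≥ R_th(1/0.0630 − 1) = 1.194 × 14.87 = 17.8 kΩ.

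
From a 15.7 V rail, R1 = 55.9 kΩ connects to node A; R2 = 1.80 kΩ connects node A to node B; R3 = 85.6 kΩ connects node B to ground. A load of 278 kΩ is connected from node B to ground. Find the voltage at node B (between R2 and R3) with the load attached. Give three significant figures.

At node B, R3 is in parallel with the load: R3‖R_L = 65.45 kΩ.
Below node A the resistance is R2 + (R3‖R_L) = 67.25 kΩ, so V_A = 15.7 × 67.25/123.1 = 8.573 V.
Then V_B = V_A × (R3‖R_L)/(R2 + R3‖R_L) = 8.573 × 65.45/67.25 = 8.34 V.

V ≈ 8.34 V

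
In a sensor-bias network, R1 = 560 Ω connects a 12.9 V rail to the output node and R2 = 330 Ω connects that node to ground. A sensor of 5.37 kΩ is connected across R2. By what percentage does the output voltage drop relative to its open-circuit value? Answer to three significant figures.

3.72 %

The divider's output (Thévenin) resistance is R1‖R2 = 207.6 Ω.
Fractional drop under load = R_th/(R_th + R_L) = 207.6 / (207.6 + 5370) = 0.03723.
So the output falls by 3.72 %.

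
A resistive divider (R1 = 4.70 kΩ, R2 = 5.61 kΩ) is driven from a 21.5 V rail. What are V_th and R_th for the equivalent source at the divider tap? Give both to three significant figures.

V_th is the open-circuit tap voltage: 21.5 × 5.61/(4.70 + 5.61) = 11.7 V.
With the supply zeroed, R1 and R2 appear in parallel from the tap: R_th = R1‖R2 = (4.70 × 5.61)/10.31 = 2.56 kΩ.

V_th = 11.7 V, R_th = 2.56 kΩ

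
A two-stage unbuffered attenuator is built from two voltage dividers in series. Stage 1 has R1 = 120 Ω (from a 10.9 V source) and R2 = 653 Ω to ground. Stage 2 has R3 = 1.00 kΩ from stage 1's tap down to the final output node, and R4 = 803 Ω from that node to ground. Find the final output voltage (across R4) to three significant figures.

Stage 2 presents R3+R4 = 1803 Ω as a load on stage 1's tap.
Stage 1's lower leg becomes R2‖(R3+R4) = 479.4 Ω, so V_mid = 10.9 × 479.4/599.4 = 8.718 V.
Stage 2 is itself unloaded: V_out = V_mid × R4/(R3+R4) = 8.718 × 803/1803 = 3.88 V.

V_out ≈ 3.88 V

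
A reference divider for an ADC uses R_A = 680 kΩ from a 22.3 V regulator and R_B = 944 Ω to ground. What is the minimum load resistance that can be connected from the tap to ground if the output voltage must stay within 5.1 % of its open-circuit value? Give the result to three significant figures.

Output resistance R_th = R_A‖R_B = (680000 × 944)/680900 = 942.7 Ω.
The fractional drop is R_th/(R_th + R_L); requiring this ≤ 0.0510 gives R_L ≥ R_th(1/0.0510 − 1) = 942.7 × 18.61 = 17.5 kΩ.

R_L(min) ≈ 17.5 kΩ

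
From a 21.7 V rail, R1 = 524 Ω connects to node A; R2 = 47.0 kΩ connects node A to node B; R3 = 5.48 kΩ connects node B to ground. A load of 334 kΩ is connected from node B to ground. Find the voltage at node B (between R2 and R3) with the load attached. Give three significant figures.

V ≈ 2.21 V

At node B, R3 is in parallel with the load: R3‖R_L = 5392 Ω.
Below node A the resistance is R2 + (R3‖R_L) = 52390 Ω, so V_A = 21.7 × 52390/52920 = 21.49 V.
Then V_B = V_A × (R3‖R_L)/(R2 + R3‖R_L) = 21.49 × 5392/52390 = 2.21 V.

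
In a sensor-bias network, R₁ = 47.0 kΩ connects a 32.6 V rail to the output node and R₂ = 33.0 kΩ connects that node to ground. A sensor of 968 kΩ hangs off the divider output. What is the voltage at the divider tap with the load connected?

V_out ≈ 13.2 V

The load sits in parallel with R₂: R₂‖R_L = (33.0 × 968) / (33.0 + 968) = 31.91 kΩ.
V_out = 32.6 × 31.91 / (47.0 + 31.91) = 32.6 × 31.91/78.91 = 13.2 V.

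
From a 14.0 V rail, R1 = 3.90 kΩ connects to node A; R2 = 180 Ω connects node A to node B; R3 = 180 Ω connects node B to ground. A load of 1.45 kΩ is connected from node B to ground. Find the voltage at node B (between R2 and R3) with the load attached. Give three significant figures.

V ≈ 0.529 V

At node B, R3 is in parallel with the load: R3‖R_L = 160.1 Ω.
Below node A the resistance is R2 + (R3‖R_L) = 340.1 Ω, so V_A = 14.0 × 340.1/4240 = 1.123 V.
Then V_B = V_A × (R3‖R_L)/(R2 + R3‖R_L) = 1.123 × 160.1/340.1 = 0.529 V.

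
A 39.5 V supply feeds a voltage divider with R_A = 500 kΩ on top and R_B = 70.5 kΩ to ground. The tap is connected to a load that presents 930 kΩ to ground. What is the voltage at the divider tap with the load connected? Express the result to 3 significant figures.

V_out ≈ 4.58 V

The load sits in parallel with R_B: R_B‖R_L = (70.5 × 930) / (70.5 + 930) = 65.53 kΩ.
V_out = 39.5 × 65.53 / (500 + 65.53) = 39.5 × 65.53/565.5 = 4.58 V.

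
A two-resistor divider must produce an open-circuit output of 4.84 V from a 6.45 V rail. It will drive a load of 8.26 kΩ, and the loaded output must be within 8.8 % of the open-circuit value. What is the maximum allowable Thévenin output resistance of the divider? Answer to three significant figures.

R_th ≤ 797 Ω

Loading drop = R_th/(R_th + R_L) ≤ 0.0880, so R_th ≤ R_L · ε/(1−ε) = 8.26 kΩ × 0.0880/0.9120 = 797 Ω.
(Any R1, R2 with R2/(R1+R2) = 0.750 and R1‖R2 ≤ 797 Ω will meet the spec.)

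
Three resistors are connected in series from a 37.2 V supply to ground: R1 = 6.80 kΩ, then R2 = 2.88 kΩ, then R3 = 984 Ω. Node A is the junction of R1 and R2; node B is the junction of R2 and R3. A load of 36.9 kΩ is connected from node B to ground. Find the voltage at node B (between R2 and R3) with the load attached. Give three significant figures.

V ≈ 3.35 V

At node B, R3 is in parallel with the load: R3‖R_L = 958.4 Ω.
Below node A the resistance is R2 + (R3‖R_L) = 3838 Ω, so V_A = 37.2 × 3838/10640 = 13.42 V.
Then V_B = V_A × (R3‖R_L)/(R2 + R3‖R_L) = 13.42 × 958.4/3838 = 3.35 V.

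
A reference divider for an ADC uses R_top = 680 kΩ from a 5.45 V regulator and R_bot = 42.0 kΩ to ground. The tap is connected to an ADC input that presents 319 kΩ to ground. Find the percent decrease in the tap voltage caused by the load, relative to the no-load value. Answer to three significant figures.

11.0 %

Unloaded V = 5.45 × 42.0/722.0 = 0.31704 V.
Loaded: R_bot‖R_L = 37.11 kΩ, giving V = 5.45 × 37.11/717.1 = 0.28206 V.
Drop = (0.31704 − 0.28206) / 0.31704 = 11.0 %.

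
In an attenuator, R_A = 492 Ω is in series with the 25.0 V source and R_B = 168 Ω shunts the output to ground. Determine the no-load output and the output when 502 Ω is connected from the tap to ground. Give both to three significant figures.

Unloaded: 6.36 V; loaded: 5.09 V

Open-circuit: V = 25.0 × 168/(492 + 168) = 6.36 V.
With the load, R_B becomes R_B‖R_L = 125.9 Ω, so V = 25.0 × 125.9/617.9 = 5.09 V.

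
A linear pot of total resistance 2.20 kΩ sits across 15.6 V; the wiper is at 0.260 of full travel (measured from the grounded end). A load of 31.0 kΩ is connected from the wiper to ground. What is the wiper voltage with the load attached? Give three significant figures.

V ≈ 4.00 V

The wiper splits the pot into (1−α)R = 1628 Ω above and αR = 572.0 Ω below.
Lower section ‖ load = 561.6 Ω.
V_wiper = 15.6 × 561.6/(1628 + 561.6) = 4.00 V.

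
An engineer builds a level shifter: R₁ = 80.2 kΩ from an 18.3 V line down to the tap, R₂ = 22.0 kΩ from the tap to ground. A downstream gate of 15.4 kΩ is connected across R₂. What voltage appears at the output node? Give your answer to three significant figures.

The load sits in parallel with R₂: R₂‖R_L = (22.0 × 15.4) / (22.0 + 15.4) = 9.059 kΩ.
V_out = 18.3 × 9.059 / (80.2 + 9.059) = 18.3 × 9.059/89.26 = 1.86 V.
(Unloaded it would have been 3.94 V.)

V_out ≈ 1.86 V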